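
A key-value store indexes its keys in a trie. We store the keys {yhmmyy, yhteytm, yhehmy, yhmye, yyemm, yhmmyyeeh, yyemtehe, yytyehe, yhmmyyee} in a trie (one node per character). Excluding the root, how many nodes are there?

33

Count nodes per top-level branch (shared prefixes stored once):
  'y'-branch (yhehmy, yhmmyy, yhmmyyee, yhmmyyeeh, yhmye, yhteytm, yyemm, yyemtehe, yytyehe): 33 nodes
Sum: 33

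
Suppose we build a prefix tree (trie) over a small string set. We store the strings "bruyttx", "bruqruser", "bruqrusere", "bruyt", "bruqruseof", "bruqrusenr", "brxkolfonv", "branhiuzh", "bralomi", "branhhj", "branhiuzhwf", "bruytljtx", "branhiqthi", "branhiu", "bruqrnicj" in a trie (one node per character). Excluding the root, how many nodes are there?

53

For each word, the new-node count is its length minus the longest prefix already in the trie:
  "bruyttx" → 7 new (b, r, u, y, t, t, x)
  "bruqruser" → prefix "bru" already present; 6 new (q, r, u, s, e, r)
  "bruqrusere" → prefix "bruqruser" already present; 1 new (e)
  "bruyt" → prefix "bruyt" already present; 0 new (none)
  "bruqruseof" → prefix "bruqruse" already present; 2 new (o, f)
  "bruqrusenr" → prefix "bruqruse" already present; 2 new (n, r)
  "brxkolfonv" → prefix "br" already present; 8 new (x, k, o, l, f, o, n, v)
  "branhiuzh" → prefix "br" already present; 7 new (a, n, h, i, u, z, h)
  "bralomi" → prefix "bra" already present; 4 new (l, o, m, i)
  "branhhj" → prefix "branh" already present; 2 new (h, j)
  "branhiuzhwf" → prefix "branhiuzh" already present; 2 new (w, f)
  "bruytljtx" → prefix "bruyt" already present; 4 new (l, j, t, x)
  "branhiqthi" → prefix "branhi" already present; 4 new (q, t, h, i)
  "branhiu" → prefix "branhiu" already present; 0 new (none)
  "bruqrnicj" → prefix "bruqr" already present; 4 new (n, i, c, j)
Total nodes = 7 + 6 + 1 + 0 + 2 + 2 + 8 + 7 + 4 + 2 + 2 + 4 + 4 + 0 + 4 = 53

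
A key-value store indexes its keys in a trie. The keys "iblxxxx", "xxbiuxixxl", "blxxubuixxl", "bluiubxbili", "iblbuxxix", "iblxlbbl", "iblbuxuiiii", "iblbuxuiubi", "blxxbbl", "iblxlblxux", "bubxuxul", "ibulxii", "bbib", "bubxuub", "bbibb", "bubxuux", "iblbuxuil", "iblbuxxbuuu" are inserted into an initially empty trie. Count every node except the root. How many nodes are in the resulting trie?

86

Insert word by word; a character creates a node only if that edge doesn't already exist:
  "iblxxxx" → 7 new (i, b, l, x, x, x, x)
  "xxbiuxixxl" → 10 new (x, x, b, i, u, x, i, x, x, l)
  "blxxubuixxl" → 11 new (b, l, x, x, u, b, u, i, x, x, l)
  "bluiubxbili" → prefix "bl" already present; 9 new (u, i, u, b, x, b, i, l, i)
  "iblbuxxix" → prefix "ibl" already present; 6 new (b, u, x, x, i, x)
  "iblxlbbl" → prefix "iblx" already present; 4 new (l, b, b, l)
  "iblbuxuiiii" → prefix "iblbux" already present; 5 new (u, i, i, i, i)
  "iblbuxuiubi" → prefix "iblbuxui" already present; 3 new (u, b, i)
  "blxxbbl" → prefix "blxx" already present; 3 new (b, b, l)
  "iblxlblxux" → prefix "iblxlb" already present; 4 new (l, x, u, x)
  "bubxuxul" → prefix "b" already present; 7 new (u, b, x, u, x, u, l)
  "ibulxii" → prefix "ib" already present; 5 new (u, l, x, i, i)
  "bbib" → prefix "b" already present; 3 new (b, i, b)
  "bubxuub" → prefix "bubxu" already present; 2 new (u, b)
  "bbibb" → prefix "bbib" already present; 1 new (b)
  "bubxuux" → prefix "bubxuu" already present; 1 new (x)
  "iblbuxuil" → prefix "iblbuxui" already present; 1 new (l)
  "iblbuxxbuuu" → prefix "iblbuxx" already present; 4 new (b, u, u, u)
Total nodes = 7 + 10 + 11 + 9 + 6 + 4 + 5 + 3 + 3 + 4 + 7 + 5 + 3 + 2 + 1 + 1 + 1 + 4 = 86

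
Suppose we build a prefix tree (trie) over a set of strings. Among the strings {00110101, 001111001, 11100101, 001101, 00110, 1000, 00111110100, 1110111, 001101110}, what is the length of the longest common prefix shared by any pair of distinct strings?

Equivalently: take the maximum, over all pairs, of their longest common prefix length.
e.g. "001101" and "00110101" share the prefix "001101" of length 6; no pair shares a longer one.
Longest shared-prefix length: 6

6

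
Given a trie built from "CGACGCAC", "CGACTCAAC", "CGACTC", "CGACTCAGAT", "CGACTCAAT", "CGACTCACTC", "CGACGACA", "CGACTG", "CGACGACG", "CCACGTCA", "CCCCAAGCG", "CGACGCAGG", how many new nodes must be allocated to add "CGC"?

1

Walking "CGC" from the root, the first 2 characters ("CG") follow existing edges; "C" is the first miss.
New nodes needed: |"CGC"| − 2 = 3 − 2 = 1.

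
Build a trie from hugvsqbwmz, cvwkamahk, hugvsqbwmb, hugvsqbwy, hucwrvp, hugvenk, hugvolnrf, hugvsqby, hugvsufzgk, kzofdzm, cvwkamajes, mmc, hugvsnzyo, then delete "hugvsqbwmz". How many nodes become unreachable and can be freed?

A node on "hugvsqbwmz"'s path can go only if nothing else ends at it or branches off below it.
The suffix "z" (1 node) is used only by "hugvsqbwmz"; the node for "hugvsqbwm" still has the child "b", so pruning stops there.
Nodes removed: 1

1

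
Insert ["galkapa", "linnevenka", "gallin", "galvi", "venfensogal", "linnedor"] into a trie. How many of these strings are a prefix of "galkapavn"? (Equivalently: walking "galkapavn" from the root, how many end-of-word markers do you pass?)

1

Check each prefix of "galkapavn" against the stored set — each match is an end-marker on the path.
Prefixes of the query that are stored words: "galkapa"
Count: 1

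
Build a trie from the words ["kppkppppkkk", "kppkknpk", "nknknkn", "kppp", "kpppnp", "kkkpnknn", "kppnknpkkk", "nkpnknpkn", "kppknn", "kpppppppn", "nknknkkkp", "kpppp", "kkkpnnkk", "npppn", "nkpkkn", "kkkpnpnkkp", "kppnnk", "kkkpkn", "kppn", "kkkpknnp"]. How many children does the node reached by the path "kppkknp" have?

1

Follow the path "kppkknp" to its node, then look at its outgoing edges.
Characters that immediately follow "kppkknp" among the stored strings: {k}.
That node has 1 child edge.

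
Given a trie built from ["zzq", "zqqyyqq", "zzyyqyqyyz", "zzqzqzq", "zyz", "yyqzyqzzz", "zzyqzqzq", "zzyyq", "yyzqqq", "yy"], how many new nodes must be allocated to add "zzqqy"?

"zzq" is already a path in the trie; the remaining "qy" must be added.
Each of the 2 remaining characters creates one node.

2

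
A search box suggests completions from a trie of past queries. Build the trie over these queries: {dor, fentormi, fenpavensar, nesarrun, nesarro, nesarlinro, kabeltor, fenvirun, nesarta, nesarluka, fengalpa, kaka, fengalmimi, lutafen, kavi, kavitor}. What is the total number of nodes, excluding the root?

74

For each word, the new-node count is its length minus the longest prefix already in the trie:
  "dor" → 3 new (d, o, r)
  "fentormi" → 8 new (f, e, n, t, o, r, m, i)
  "fenpavensar" → prefix "fen" already present; 8 new (p, a, v, e, n, s, a, r)
  "nesarrun" → 8 new (n, e, s, a, r, r, u, n)
  "nesarro" → prefix "nesarr" already present; 1 new (o)
  "nesarlinro" → prefix "nesar" already present; 5 new (l, i, n, r, o)
  "kabeltor" → 8 new (k, a, b, e, l, t, o, r)
  "fenvirun" → prefix "fen" already present; 5 new (v, i, r, u, n)
  "nesarta" → prefix "nesar" already present; 2 new (t, a)
  "nesarluka" → prefix "nesarl" already present; 3 new (u, k, a)
  "fengalpa" → prefix "fen" already present; 5 new (g, a, l, p, a)
  "kaka" → prefix "ka" already present; 2 new (k, a)
  "fengalmimi" → prefix "fengal" already present; 4 new (m, i, m, i)
  "lutafen" → 7 new (l, u, t, a, f, e, n)
  "kavi" → prefix "ka" already present; 2 new (v, i)
  "kavitor" → prefix "kavi" already present; 3 new (t, o, r)
Total nodes = 3 + 8 + 8 + 8 + 1 + 5 + 8 + 5 + 2 + 3 + 5 + 2 + 4 + 7 + 2 + 3 = 74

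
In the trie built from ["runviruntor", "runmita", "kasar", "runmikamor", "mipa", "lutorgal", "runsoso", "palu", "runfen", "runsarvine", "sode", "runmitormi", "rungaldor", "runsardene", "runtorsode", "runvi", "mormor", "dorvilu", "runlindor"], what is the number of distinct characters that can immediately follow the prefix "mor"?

Follow the path "mor" to its node, then look at its outgoing edges.
Distinct next characters after "mor": m.
That node has 1 child edge.

1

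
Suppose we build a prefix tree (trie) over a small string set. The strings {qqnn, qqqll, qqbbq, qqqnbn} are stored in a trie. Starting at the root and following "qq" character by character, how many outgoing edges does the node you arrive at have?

3

Walk "qq" from the root, arriving at one node.
Characters that immediately follow "qq" among the stored strings: {b, n, q}.
That node has 3 child edges.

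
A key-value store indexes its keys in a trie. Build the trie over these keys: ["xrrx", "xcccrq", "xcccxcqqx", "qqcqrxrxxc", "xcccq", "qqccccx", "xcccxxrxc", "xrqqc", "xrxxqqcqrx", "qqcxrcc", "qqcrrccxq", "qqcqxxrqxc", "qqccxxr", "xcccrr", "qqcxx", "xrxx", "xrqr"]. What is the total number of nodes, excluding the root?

66

For each word, the new-node count is its length minus the longest prefix already in the trie:
  "xrrx" → 4 new (x, r, r, x)
  "xcccrq" → prefix "x" already present; 5 new (c, c, c, r, q)
  "xcccxcqqx" → prefix "xccc" already present; 5 new (x, c, q, q, x)
  "qqcqrxrxxc" → 10 new (q, q, c, q, r, x, r, x, x, c)
  "xcccq" → prefix "xccc" already present; 1 new (q)
  "qqccccx" → prefix "qqc" already present; 4 new (c, c, c, x)
  "xcccxxrxc" → prefix "xcccx" already present; 4 new (x, r, x, c)
  "xrqqc" → prefix "xr" already present; 3 new (q, q, c)
  "xrxxqqcqrx" → prefix "xr" already present; 8 new (x, x, q, q, c, q, r, x)
  "qqcxrcc" → prefix "qqc" already present; 4 new (x, r, c, c)
  "qqcrrccxq" → prefix "qqc" already present; 6 new (r, r, c, c, x, q)
  "qqcqxxrqxc" → prefix "qqcq" already present; 6 new (x, x, r, q, x, c)
  "qqccxxr" → prefix "qqcc" already present; 3 new (x, x, r)
  "xcccrr" → prefix "xcccr" already present; 1 new (r)
  "qqcxx" → prefix "qqcx" already present; 1 new (x)
  "xrxx" → prefix "xrxx" already present; 0 new (none)
  "xrqr" → prefix "xrq" already present; 1 new (r)
Total nodes = 4 + 5 + 5 + 10 + 1 + 4 + 4 + 3 + 8 + 4 + 6 + 6 + 3 + 1 + 1 + 0 + 1 = 66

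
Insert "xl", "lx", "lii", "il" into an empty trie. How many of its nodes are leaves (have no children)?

Leaves are exactly the stored words that no other stored word extends.
Those words: "il", "lii", "lx", "xl"
Leaf count: 4

4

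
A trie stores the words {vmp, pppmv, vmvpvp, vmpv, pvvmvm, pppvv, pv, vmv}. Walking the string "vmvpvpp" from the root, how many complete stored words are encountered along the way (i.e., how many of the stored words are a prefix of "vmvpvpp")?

Traverse "vmvpvpp" character by character; count nodes along the way that are marked as word ends.
Prefixes of the query that are stored words: "vmv", "vmvpvp"
Count: 2

2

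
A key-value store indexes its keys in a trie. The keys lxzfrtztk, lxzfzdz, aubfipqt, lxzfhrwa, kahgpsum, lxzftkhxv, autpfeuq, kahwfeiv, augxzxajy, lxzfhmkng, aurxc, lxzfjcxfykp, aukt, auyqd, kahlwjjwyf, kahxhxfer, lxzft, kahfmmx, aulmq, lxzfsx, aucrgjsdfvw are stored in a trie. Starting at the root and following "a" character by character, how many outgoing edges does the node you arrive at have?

1

Walk "a" from the root, arriving at one node.
Distinct next characters after "a": u.
That node has 1 child edge.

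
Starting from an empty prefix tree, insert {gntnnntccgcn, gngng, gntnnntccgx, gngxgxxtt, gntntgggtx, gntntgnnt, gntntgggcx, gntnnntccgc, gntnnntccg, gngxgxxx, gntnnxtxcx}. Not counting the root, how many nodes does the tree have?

Insert word by word; a character creates a node only if that edge doesn't already exist:
  "gntnnntccgcn" → 12 new (g, n, t, n, n, n, t, c, c, g, c, n)
  "gngng" → prefix "gn" already present; 3 new (g, n, g)
  "gntnnntccgx" → prefix "gntnnntccg" already present; 1 new (x)
  "gngxgxxtt" → prefix "gng" already present; 6 new (x, g, x, x, t, t)
  "gntntgggtx" → prefix "gntn" already present; 6 new (t, g, g, g, t, x)
  "gntntgnnt" → prefix "gntntg" already present; 3 new (n, n, t)
  "gntntgggcx" → prefix "gntntggg" already present; 2 new (c, x)
  "gntnnntccgc" → prefix "gntnnntccgc" already present; 0 new (none)
  "gntnnntccg" → prefix "gntnnntccg" already present; 0 new (none)
  "gngxgxxx" → prefix "gngxgxx" already present; 1 new (x)
  "gntnnxtxcx" → prefix "gntnn" already present; 5 new (x, t, x, c, x)
Total nodes = 12 + 3 + 1 + 6 + 6 + 3 + 2 + 0 + 0 + 1 + 5 = 39

39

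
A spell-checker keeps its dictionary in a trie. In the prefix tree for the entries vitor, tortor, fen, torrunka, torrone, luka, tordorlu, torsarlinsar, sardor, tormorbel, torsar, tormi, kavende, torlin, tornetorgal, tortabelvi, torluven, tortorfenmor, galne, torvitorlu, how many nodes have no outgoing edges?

A leaf is a node with no children — equivalently, the end of a word that is not a proper prefix of any other stored word.
Those words: "fen", "galne", "kavende", "luka", "sardor", "tordorlu", "torlin", "torluven", "tormi", "tormorbel", "tornetorgal", "torrone", "torrunka", "torsarlinsar", "tortabelvi", "tortorfenmor", "torvitorlu", "vitor"
Leaf count: 18

18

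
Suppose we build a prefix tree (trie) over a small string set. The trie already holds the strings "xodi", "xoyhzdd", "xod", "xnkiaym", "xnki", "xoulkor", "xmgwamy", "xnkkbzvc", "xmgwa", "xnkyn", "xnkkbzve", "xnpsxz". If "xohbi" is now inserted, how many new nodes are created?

Walking "xohbi" from the root, the first 2 characters ("xo") follow existing edges; "h" is the first miss.
New nodes needed: |"xohbi"| − 2 = 5 − 2 = 3.

3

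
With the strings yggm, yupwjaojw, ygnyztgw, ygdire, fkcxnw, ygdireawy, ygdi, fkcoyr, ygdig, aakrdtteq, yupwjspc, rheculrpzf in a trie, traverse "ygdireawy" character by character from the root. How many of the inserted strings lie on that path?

3

Traverse "ygdireawy" character by character; count nodes along the way that are marked as word ends.
Prefixes of the query that are stored words: "ygdi", "ygdire", "ygdireawy"
Count: 3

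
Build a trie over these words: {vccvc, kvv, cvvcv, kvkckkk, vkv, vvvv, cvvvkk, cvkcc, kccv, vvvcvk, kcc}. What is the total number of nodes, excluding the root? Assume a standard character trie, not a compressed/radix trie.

Insert word by word; a character creates a node only if that edge doesn't already exist:
  "vccvc" → 5 new (v, c, c, v, c)
  "kvv" → 3 new (k, v, v)
  "cvvcv" → 5 new (c, v, v, c, v)
  "kvkckkk" → prefix "kv" already present; 5 new (k, c, k, k, k)
  "vkv" → prefix "v" already present; 2 new (k, v)
  "vvvv" → prefix "v" already present; 3 new (v, v, v)
  "cvvvkk" → prefix "cvv" already present; 3 new (v, k, k)
  "cvkcc" → prefix "cv" already present; 3 new (k, c, c)
  "kccv" → prefix "k" already present; 3 new (c, c, v)
  "vvvcvk" → prefix "vvv" already present; 3 new (c, v, k)
  "kcc" → prefix "kcc" already present; 0 new (none)
Total nodes = 5 + 3 + 5 + 5 + 2 + 3 + 3 + 3 + 3 + 3 + 0 = 35

35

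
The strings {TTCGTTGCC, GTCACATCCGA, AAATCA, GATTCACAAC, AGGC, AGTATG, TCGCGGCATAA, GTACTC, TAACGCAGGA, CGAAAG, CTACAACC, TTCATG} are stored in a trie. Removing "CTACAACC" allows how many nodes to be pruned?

A node on "CTACAACC"'s path can go only if nothing else ends at it or branches off below it.
The suffix "TACAACC" (7 nodes) is used only by "CTACAACC"; the node for "C" still has the child "G", so pruning stops there.
Nodes removed: 7

7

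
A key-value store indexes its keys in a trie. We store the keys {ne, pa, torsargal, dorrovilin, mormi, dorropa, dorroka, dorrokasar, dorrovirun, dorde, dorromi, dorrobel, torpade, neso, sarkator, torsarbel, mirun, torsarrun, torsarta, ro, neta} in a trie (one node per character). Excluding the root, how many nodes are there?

75

Trace insertions, counting only characters that open a new branch:
  "ne" → 2 new (n, e)
  "pa" → 2 new (p, a)
  "torsargal" → 9 new (t, o, r, s, a, r, g, a, l)
  "dorrovilin" → 10 new (d, o, r, r, o, v, i, l, i, n)
  "mormi" → 5 new (m, o, r, m, i)
  "dorropa" → prefix "dorro" already present; 2 new (p, a)
  "dorroka" → prefix "dorro" already present; 2 new (k, a)
  "dorrokasar" → prefix "dorroka" already present; 3 new (s, a, r)
  "dorrovirun" → prefix "dorrovi" already present; 3 new (r, u, n)
  "dorde" → prefix "dor" already present; 2 new (d, e)
  "dorromi" → prefix "dorro" already present; 2 new (m, i)
  "dorrobel" → prefix "dorro" already present; 3 new (b, e, l)
  "torpade" → prefix "tor" already present; 4 new (p, a, d, e)
  "neso" → prefix "ne" already present; 2 new (s, o)
  "sarkator" → 8 new (s, a, r, k, a, t, o, r)
  "torsarbel" → prefix "torsar" already present; 3 new (b, e, l)
  "mirun" → prefix "m" already present; 4 new (i, r, u, n)
  "torsarrun" → prefix "torsar" already present; 3 new (r, u, n)
  "torsarta" → prefix "torsar" already present; 2 new (t, a)
  "ro" → 2 new (r, o)
  "neta" → prefix "ne" already present; 2 new (t, a)
Total nodes = 2 + 2 + 9 + 10 + 5 + 2 + 2 + 3 + 3 + 2 + 2 + 3 + 4 + 2 + 8 + 3 + 4 + 3 + 2 + 2 + 2 = 75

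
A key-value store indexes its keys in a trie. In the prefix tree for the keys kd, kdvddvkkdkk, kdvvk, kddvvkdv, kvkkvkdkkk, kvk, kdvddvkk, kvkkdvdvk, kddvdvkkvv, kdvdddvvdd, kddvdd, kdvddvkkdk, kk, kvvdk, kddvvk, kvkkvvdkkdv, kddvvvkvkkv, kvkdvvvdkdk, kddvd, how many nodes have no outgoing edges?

13

Leaves are exactly the stored words that no other stored word extends.
Those words: "kddvdd", "kddvdvkkvv", "kddvvkdv", "kddvvvkvkkv", "kdvdddvvdd", "kdvddvkkdkk", "kdvvk", "kk", "kvkdvvvdkdk", "kvkkdvdvk", "kvkkvkdkkk", "kvkkvvdkkdv", "kvvdk"
Leaf count: 13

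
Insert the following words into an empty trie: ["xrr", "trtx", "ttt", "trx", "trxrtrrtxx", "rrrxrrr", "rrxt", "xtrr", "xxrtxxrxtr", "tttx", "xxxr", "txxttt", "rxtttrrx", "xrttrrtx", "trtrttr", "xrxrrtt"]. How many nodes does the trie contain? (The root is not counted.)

68

Insert word by word; a character creates a node only if that edge doesn't already exist:
  "xrr" → 3 new (x, r, r)
  "trtx" → 4 new (t, r, t, x)
  "ttt" → prefix "t" already present; 2 new (t, t)
  "trx" → prefix "tr" already present; 1 new (x)
  "trxrtrrtxx" → prefix "trx" already present; 7 new (r, t, r, r, t, x, x)
  "rrrxrrr" → 7 new (r, r, r, x, r, r, r)
  "rrxt" → prefix "rr" already present; 2 new (x, t)
  "xtrr" → prefix "x" already present; 3 new (t, r, r)
  "xxrtxxrxtr" → prefix "x" already present; 9 new (x, r, t, x, x, r, x, t, r)
  "tttx" → prefix "ttt" already present; 1 new (x)
  "xxxr" → prefix "xx" already present; 2 new (x, r)
  "txxttt" → prefix "t" already present; 5 new (x, x, t, t, t)
  "rxtttrrx" → prefix "r" already present; 7 new (x, t, t, t, r, r, x)
  "xrttrrtx" → prefix "xr" already present; 6 new (t, t, r, r, t, x)
  "trtrttr" → prefix "trt" already present; 4 new (r, t, t, r)
  "xrxrrtt" → prefix "xr" already present; 5 new (x, r, r, t, t)
Total nodes = 3 + 4 + 2 + 1 + 7 + 7 + 2 + 3 + 9 + 1 + 2 + 5 + 7 + 6 + 4 + 5 = 68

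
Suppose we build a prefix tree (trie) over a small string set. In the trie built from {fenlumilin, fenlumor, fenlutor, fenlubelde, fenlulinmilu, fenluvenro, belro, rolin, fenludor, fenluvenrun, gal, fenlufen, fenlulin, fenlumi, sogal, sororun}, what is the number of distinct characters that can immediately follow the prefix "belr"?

1

Follow the path "belr" to its node, then look at its outgoing edges.
Distinct next characters after "belr": o.
That node has 1 child edge.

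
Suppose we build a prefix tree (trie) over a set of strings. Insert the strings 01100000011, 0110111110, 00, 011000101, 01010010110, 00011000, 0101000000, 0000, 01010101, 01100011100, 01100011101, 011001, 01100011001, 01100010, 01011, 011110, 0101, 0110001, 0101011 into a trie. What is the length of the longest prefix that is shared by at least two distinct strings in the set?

10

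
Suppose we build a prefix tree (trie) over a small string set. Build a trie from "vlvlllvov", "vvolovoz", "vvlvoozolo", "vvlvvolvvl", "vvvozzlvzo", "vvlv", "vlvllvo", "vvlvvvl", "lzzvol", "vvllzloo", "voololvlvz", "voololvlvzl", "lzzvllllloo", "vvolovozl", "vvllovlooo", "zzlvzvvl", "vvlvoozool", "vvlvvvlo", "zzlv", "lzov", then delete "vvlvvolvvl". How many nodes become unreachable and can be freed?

5

A node on "vvlvvolvvl"'s path can go only if nothing else ends at it or branches off below it.
The suffix "olvvl" (5 nodes) is used only by "vvlvvolvvl"; the node for "vvlvv" still has the child "v", so pruning stops there.
Nodes removed: 5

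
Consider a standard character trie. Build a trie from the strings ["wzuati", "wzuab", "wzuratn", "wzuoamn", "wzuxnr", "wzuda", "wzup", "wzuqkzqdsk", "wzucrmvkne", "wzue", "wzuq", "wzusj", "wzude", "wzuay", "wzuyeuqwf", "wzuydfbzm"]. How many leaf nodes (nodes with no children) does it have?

15

A leaf is a node with no children — equivalently, the end of a word that is not a proper prefix of any other stored word.
Those words: "wzuab", "wzuati", "wzuay", "wzucrmvkne", "wzuda", "wzude", "wzue", "wzuoamn", "wzup", "wzuqkzqdsk", "wzuratn", "wzusj", "wzuxnr", "wzuydfbzm", "wzuyeuqwf"
Leaf count: 15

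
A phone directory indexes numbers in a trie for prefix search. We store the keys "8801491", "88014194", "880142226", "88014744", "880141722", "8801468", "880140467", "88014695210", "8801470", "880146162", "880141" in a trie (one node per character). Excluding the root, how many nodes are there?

35

Count nodes per top-level branch (shared prefixes stored once):
  '8'-branch (880140467, 880141, 880141722, 88014194, 880142226, 880146162, 8801468, 88014695210, 8801470, 88014744, 8801491): 35 nodes
Sum: 35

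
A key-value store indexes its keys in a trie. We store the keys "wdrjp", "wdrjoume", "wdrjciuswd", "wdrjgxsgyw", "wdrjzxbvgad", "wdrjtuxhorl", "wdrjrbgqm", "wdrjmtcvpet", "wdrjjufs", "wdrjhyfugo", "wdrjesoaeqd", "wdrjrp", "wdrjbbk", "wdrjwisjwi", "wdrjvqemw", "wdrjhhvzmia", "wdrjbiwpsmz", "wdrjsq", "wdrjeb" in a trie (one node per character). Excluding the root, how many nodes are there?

94

For each word, the new-node count is its length minus the longest prefix already in the trie:
  "wdrjp" → 5 new (w, d, r, j, p)
  "wdrjoume" → prefix "wdrj" already present; 4 new (o, u, m, e)
  "wdrjciuswd" → prefix "wdrj" already present; 6 new (c, i, u, s, w, d)
  "wdrjgxsgyw" → prefix "wdrj" already present; 6 new (g, x, s, g, y, w)
  "wdrjzxbvgad" → prefix "wdrj" already present; 7 new (z, x, b, v, g, a, d)
  "wdrjtuxhorl" → prefix "wdrj" already present; 7 new (t, u, x, h, o, r, l)
  "wdrjrbgqm" → prefix "wdrj" already present; 5 new (r, b, g, q, m)
  "wdrjmtcvpet" → prefix "wdrj" already present; 7 new (m, t, c, v, p, e, t)
  "wdrjjufs" → prefix "wdrj" already present; 4 new (j, u, f, s)
  "wdrjhyfugo" → prefix "wdrj" already present; 6 new (h, y, f, u, g, o)
  "wdrjesoaeqd" → prefix "wdrj" already present; 7 new (e, s, o, a, e, q, d)
  "wdrjrp" → prefix "wdrjr" already present; 1 new (p)
  "wdrjbbk" → prefix "wdrj" already present; 3 new (b, b, k)
  "wdrjwisjwi" → prefix "wdrj" already present; 6 new (w, i, s, j, w, i)
  "wdrjvqemw" → prefix "wdrj" already present; 5 new (v, q, e, m, w)
  "wdrjhhvzmia" → prefix "wdrjh" already present; 6 new (h, v, z, m, i, a)
  "wdrjbiwpsmz" → prefix "wdrjb" already present; 6 new (i, w, p, s, m, z)
  "wdrjsq" → prefix "wdrj" already present; 2 new (s, q)
  "wdrjeb" → prefix "wdrje" already present; 1 new (b)
Total nodes = 5 + 4 + 6 + 6 + 7 + 7 + 5 + 7 + 4 + 6 + 7 + 1 + 3 + 6 + 5 + 6 + 6 + 2 + 1 = 94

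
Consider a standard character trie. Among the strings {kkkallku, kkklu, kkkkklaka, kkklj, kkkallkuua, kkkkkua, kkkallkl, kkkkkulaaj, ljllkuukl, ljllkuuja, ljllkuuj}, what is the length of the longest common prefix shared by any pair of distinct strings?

Look for the deepest trie node that still has at least two words in its subtree.
e.g. "kkkallku" and "kkkallkuua" share the prefix "kkkallku" of length 8; no pair shares a longer one.
Longest shared-prefix length: 8

8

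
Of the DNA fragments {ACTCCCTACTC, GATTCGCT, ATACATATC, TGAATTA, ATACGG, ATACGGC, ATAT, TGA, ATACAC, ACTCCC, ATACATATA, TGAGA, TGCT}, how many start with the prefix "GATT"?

1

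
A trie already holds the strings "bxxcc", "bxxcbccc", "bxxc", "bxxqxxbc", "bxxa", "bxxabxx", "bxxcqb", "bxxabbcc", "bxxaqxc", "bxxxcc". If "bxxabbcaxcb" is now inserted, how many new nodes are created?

4

The longest prefix of "bxxabbcaxcb" already in the trie is "bxxabbc" (length 7).
New nodes needed: |"bxxabbcaxcb"| − 7 = 11 − 7 = 4.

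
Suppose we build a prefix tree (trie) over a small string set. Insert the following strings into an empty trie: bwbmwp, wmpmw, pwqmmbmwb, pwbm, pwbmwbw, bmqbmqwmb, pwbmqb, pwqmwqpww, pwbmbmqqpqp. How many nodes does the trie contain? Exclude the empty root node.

47

Insert word by word; a character creates a node only if that edge doesn't already exist:
  "bwbmwp" → 6 new (b, w, b, m, w, p)
  "wmpmw" → 5 new (w, m, p, m, w)
  "pwqmmbmwb" → 9 new (p, w, q, m, m, b, m, w, b)
  "pwbm" → prefix "pw" already present; 2 new (b, m)
  "pwbmwbw" → prefix "pwbm" already present; 3 new (w, b, w)
  "bmqbmqwmb" → prefix "b" already present; 8 new (m, q, b, m, q, w, m, b)
  "pwbmqb" → prefix "pwbm" already present; 2 new (q, b)
  "pwqmwqpww" → prefix "pwqm" already present; 5 new (w, q, p, w, w)
  "pwbmbmqqpqp" → prefix "pwbm" already present; 7 new (b, m, q, q, p, q, p)
Total nodes = 6 + 5 + 9 + 2 + 3 + 8 + 2 + 5 + 7 = 47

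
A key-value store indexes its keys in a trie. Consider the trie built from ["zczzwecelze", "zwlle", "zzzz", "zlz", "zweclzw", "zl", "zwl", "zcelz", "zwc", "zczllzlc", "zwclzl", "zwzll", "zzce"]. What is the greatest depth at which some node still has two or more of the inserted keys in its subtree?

Equivalently: take the maximum, over all pairs, of their longest common prefix length.
"zczllzlc" and "zczzwecelze" agree on "zcz" (3 characters) before diverging; nothing deeper is shared.
Longest shared-prefix length: 3

3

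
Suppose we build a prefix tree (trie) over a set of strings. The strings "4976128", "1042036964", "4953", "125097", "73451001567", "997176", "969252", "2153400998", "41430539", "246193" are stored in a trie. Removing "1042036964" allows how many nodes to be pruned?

9

Walk "1042036964" from the leaf back toward the root, removing each node that no remaining word uses.
The suffix "042036964" (9 nodes) is used only by "1042036964"; the node for "1" still has the child "2", so pruning stops there.
Nodes removed: 9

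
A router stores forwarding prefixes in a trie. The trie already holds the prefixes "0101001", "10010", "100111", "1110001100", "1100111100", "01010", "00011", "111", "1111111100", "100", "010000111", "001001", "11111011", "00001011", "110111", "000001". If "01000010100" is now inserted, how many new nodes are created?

4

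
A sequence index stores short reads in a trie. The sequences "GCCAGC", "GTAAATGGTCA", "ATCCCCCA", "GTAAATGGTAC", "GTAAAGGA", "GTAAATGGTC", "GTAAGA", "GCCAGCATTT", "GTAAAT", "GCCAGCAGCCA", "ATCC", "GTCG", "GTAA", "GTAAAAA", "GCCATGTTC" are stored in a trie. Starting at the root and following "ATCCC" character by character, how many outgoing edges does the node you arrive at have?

1

The children of the "ATCCC" node are the distinct next characters among strings starting with "ATCCC".
Distinct next characters after "ATCCC": C.
That node has 1 child edge.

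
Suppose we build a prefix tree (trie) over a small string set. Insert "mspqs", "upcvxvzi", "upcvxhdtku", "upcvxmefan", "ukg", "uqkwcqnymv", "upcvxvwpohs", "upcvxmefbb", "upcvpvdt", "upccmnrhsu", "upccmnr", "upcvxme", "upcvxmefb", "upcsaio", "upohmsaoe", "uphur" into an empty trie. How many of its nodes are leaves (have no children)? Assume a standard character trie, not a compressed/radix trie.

13

Leaves are exactly the stored words that no other stored word extends.
Those words: "mspqs", "ukg", "upccmnrhsu", "upcsaio", "upcvpvdt", "upcvxhdtku", "upcvxmefan", "upcvxmefbb", "upcvxvwpohs", "upcvxvzi", "uphur", "upohmsaoe", "uqkwcqnymv"
Leaf count: 13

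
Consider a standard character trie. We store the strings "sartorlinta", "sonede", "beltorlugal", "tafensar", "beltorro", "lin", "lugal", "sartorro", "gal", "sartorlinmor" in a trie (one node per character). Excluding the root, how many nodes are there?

52

Insert word by word; a character creates a node only if that edge doesn't already exist:
  "sartorlinta" → 11 new (s, a, r, t, o, r, l, i, n, t, a)
  "sonede" → prefix "s" already present; 5 new (o, n, e, d, e)
  "beltorlugal" → 11 new (b, e, l, t, o, r, l, u, g, a, l)
  "tafensar" → 8 new (t, a, f, e, n, s, a, r)
  "beltorro" → prefix "beltor" already present; 2 new (r, o)
  "lin" → 3 new (l, i, n)
  "lugal" → prefix "l" already present; 4 new (u, g, a, l)
  "sartorro" → prefix "sartor" already present; 2 new (r, o)
  "gal" → 3 new (g, a, l)
  "sartorlinmor" → prefix "sartorlin" already present; 3 new (m, o, r)
Total nodes = 11 + 5 + 11 + 8 + 2 + 3 + 4 + 2 + 3 + 3 = 52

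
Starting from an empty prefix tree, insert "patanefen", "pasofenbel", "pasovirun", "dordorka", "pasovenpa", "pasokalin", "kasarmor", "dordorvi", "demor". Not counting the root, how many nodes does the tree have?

Trace insertions, counting only characters that open a new branch:
  "patanefen" → 9 new (p, a, t, a, n, e, f, e, n)
  "pasofenbel" → prefix "pa" already present; 8 new (s, o, f, e, n, b, e, l)
  "pasovirun" → prefix "paso" already present; 5 new (v, i, r, u, n)
  "dordorka" → 8 new (d, o, r, d, o, r, k, a)
  "pasovenpa" → prefix "pasov" already present; 4 new (e, n, p, a)
  "pasokalin" → prefix "paso" already present; 5 new (k, a, l, i, n)
  "kasarmor" → 8 new (k, a, s, a, r, m, o, r)
  "dordorvi" → prefix "dordor" already present; 2 new (v, i)
  "demor" → prefix "d" already present; 4 new (e, m, o, r)
Total nodes = 9 + 8 + 5 + 8 + 4 + 5 + 8 + 2 + 4 = 53

53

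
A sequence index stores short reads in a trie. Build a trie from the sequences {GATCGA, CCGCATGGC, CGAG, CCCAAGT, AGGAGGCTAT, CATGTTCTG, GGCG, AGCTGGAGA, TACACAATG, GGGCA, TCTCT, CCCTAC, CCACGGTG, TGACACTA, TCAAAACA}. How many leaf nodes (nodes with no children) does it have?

15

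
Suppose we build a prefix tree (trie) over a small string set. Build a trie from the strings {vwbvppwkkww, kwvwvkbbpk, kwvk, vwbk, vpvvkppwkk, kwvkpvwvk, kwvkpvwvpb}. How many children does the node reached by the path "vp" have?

1

Walk "vp" from the root, arriving at one node.
Characters that immediately follow "vp" among the stored strings: {v}.
That node has 1 child edge.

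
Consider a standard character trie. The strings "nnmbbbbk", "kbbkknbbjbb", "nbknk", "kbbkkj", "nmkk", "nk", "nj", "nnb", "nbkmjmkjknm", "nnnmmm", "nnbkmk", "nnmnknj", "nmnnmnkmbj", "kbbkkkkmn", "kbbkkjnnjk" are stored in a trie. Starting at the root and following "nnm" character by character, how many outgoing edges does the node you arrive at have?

2

The children of the "nnm" node are the distinct next characters among strings starting with "nnm".
Characters that immediately follow "nnm" among the stored strings: {b, n}.
That node has 2 child edges.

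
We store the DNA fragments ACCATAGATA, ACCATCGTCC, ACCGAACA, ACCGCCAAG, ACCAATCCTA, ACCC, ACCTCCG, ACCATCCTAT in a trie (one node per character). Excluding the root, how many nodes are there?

40

Trie structure (* marks end of a word):
(root)
└─ A
   └─ C
      └─ C
         ├─ A
         │  ├─ A
         │  │  └─ T
         │  │     └─ C
         │  │        └─ C
         │  │           └─ T
         │  │              └─ A *
         │  └─ T
         │     ├─ A
         │     │  └─ G
         │     │     └─ A
         │     │        └─ T
         │     │           └─ A *
         │     └─ C
         │        ├─ C
         │        │  └─ T
         │        │     └─ A
         │        │        └─ T *
         │        └─ G
         │           └─ T
         │              └─ C
         │                 └─ C *
         ├─ C *
         ├─ G
         │  ├─ A
         │  │  └─ A
         │  │     └─ C
         │  │        └─ A *
         │  └─ C
         │     └─ C
         │        └─ A
         │           └─ A
         │              └─ G *
         └─ T
            └─ C
               └─ C
                  └─ G *
Counting every labelled node above: 40.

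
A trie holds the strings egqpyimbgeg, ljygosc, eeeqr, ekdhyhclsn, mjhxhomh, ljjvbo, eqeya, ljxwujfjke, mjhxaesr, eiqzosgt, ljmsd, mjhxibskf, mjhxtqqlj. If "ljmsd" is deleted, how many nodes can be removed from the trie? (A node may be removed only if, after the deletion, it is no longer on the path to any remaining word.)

Walk "ljmsd" from the leaf back toward the root, removing each node that no remaining word uses.
The suffix "msd" (3 nodes) is used only by "ljmsd"; the node for "lj" still has the child "y", so pruning stops there.
Nodes removed: 3

3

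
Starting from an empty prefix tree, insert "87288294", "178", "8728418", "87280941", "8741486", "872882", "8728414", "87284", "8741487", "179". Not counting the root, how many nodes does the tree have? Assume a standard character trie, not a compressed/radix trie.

26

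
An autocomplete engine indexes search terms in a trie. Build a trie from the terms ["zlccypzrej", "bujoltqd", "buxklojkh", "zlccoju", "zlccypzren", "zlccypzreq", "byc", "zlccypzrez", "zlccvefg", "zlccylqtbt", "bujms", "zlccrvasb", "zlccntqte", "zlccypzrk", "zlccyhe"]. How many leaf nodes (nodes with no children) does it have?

15

A leaf is a node with no children — equivalently, the end of a word that is not a proper prefix of any other stored word.
Those words: "bujms", "bujoltqd", "buxklojkh", "byc", "zlccntqte", "zlccoju", "zlccrvasb", "zlccvefg", "zlccyhe", "zlccylqtbt", "zlccypzrej", "zlccypzren", "zlccypzreq", "zlccypzrez", "zlccypzrk"
Leaf count: 15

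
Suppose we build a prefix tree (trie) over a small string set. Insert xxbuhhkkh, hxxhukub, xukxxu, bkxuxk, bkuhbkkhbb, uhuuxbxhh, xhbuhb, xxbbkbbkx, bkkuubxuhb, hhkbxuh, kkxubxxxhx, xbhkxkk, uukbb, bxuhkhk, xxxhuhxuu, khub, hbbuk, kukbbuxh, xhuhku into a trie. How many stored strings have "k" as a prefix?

Walk to "k"; the words in its subtree are exactly those with that prefix.
Matches: "khub", "kkxubxxxhx", "kukbbuxh"
Count: 3

3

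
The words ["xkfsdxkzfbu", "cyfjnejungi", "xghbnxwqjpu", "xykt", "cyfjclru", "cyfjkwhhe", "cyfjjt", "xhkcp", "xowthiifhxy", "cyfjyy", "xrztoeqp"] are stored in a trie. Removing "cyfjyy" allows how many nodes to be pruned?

After clearing the end-marker at "cyfjyy", prune upward until reaching a node still needed by another word.
The suffix "yy" (2 nodes) is used only by "cyfjyy"; the node for "cyfj" still has the child "n", so pruning stops there.
Nodes removed: 2

2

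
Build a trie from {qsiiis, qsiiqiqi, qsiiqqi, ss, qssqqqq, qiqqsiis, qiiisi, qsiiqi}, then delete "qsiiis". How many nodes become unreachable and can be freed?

2

After clearing the end-marker at "qsiiis", prune upward until reaching a node still needed by another word.
The suffix "is" (2 nodes) is used only by "qsiiis"; the node for "qsii" still has the child "q", so pruning stops there.
Nodes removed: 2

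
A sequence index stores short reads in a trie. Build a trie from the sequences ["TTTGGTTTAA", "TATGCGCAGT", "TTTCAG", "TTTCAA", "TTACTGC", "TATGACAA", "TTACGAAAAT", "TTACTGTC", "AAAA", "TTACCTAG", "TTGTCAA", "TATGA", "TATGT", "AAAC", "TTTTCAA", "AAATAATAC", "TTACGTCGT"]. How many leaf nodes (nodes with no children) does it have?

Leaves are exactly the stored words that no other stored word extends.
Those words: "AAAA", "AAAC", "AAATAATAC", "TATGACAA", "TATGCGCAGT", "TATGT", "TTACCTAG", "TTACGAAAAT", "TTACGTCGT", "TTACTGC", "TTACTGTC", "TTGTCAA", "TTTCAA", "TTTCAG", "TTTGGTTTAA", "TTTTCAA"
Leaf count: 16

16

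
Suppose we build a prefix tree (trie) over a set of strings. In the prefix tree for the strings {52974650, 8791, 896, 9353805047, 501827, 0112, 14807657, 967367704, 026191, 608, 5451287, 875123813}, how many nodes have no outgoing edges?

Leaves are exactly the stored words that no other stored word extends.
Those words: "0112", "026191", "14807657", "501827", "52974650", "5451287", "608", "875123813", "8791", "896", "9353805047", "967367704"
Leaf count: 12

12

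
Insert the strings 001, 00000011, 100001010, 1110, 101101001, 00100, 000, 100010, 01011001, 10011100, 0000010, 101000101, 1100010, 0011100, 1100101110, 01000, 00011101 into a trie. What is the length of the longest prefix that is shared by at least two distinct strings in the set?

5

The deepest shared node is where two words last agree before diverging.
e.g. "00000011" and "0000010" share the prefix "00000" of length 5; no pair shares a longer one.
Longest shared-prefix length: 5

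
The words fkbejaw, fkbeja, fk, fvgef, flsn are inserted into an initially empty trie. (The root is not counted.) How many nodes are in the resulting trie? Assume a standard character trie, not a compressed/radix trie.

For each word, the new-node count is its length minus the longest prefix already in the trie:
  "fkbejaw" → 7 new (f, k, b, e, j, a, w)
  "fkbeja" → prefix "fkbeja" already present; 0 new (none)
  "fk" → prefix "fk" already present; 0 new (none)
  "fvgef" → prefix "f" already present; 4 new (v, g, e, f)
  "flsn" → prefix "f" already present; 3 new (l, s, n)
Total nodes = 7 + 0 + 0 + 4 + 3 = 14

14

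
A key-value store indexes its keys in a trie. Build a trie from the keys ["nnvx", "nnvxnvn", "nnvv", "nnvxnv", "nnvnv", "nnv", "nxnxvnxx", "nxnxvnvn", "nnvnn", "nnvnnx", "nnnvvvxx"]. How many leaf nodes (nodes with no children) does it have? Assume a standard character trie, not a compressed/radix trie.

7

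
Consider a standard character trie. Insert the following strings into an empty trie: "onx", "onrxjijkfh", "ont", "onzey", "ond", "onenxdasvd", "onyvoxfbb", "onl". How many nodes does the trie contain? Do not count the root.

32

Trace insertions, counting only characters that open a new branch:
  "onx" → 3 new (o, n, x)
  "onrxjijkfh" → prefix "on" already present; 8 new (r, x, j, i, j, k, f, h)
  "ont" → prefix "on" already present; 1 new (t)
  "onzey" → prefix "on" already present; 3 new (z, e, y)
  "ond" → prefix "on" already present; 1 new (d)
  "onenxdasvd" → prefix "on" already present; 8 new (e, n, x, d, a, s, v, d)
  "onyvoxfbb" → prefix "on" already present; 7 new (y, v, o, x, f, b, b)
  "onl" → prefix "on" already present; 1 new (l)
Total nodes = 3 + 8 + 1 + 3 + 1 + 8 + 7 + 1 = 32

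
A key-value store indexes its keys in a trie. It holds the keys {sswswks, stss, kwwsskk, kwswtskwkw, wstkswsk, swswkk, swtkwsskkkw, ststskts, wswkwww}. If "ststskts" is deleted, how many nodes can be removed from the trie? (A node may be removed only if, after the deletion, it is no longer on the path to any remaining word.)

Walk "ststskts" from the leaf back toward the root, removing each node that no remaining word uses.
The suffix "tskts" (5 nodes) is used only by "ststskts"; the node for "sts" still has the child "s", so pruning stops there.
Nodes removed: 5

5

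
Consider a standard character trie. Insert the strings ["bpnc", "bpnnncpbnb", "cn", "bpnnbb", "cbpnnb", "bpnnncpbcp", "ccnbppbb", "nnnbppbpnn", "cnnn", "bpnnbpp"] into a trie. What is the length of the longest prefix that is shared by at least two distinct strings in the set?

8

The deepest shared node is where two words last agree before diverging.
"bpnnncpbcp" and "bpnnncpbnb" agree on "bpnnncpb" (8 characters) before diverging; nothing deeper is shared.
Longest shared-prefix length: 8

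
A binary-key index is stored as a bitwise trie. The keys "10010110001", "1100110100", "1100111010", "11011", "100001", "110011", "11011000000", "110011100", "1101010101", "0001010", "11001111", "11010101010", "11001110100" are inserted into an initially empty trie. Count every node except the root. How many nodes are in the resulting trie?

For each word, the new-node count is its length minus the longest prefix already in the trie:
  "10010110001" → 11 new (1, 0, 0, 1, 0, 1, 1, 0, 0, 0, 1)
  "1100110100" → prefix "1" already present; 9 new (1, 0, 0, 1, 1, 0, 1, 0, 0)
  "1100111010" → prefix "110011" already present; 4 new (1, 0, 1, 0)
  "11011" → prefix "110" already present; 2 new (1, 1)
  "100001" → prefix "100" already present; 3 new (0, 0, 1)
  "110011" → prefix "110011" already present; 0 new (none)
  "11011000000" → prefix "11011" already present; 6 new (0, 0, 0, 0, 0, 0)
  "110011100" → prefix "11001110" already present; 1 new (0)
  "1101010101" → prefix "1101" already present; 6 new (0, 1, 0, 1, 0, 1)
  "0001010" → 7 new (0, 0, 0, 1, 0, 1, 0)
  "11001111" → prefix "1100111" already present; 1 new (1)
  "11010101010" → prefix "1101010101" already present; 1 new (0)
  "11001110100" → prefix "1100111010" already present; 1 new (0)
Total nodes = 11 + 9 + 4 + 2 + 3 + 0 + 6 + 1 + 6 + 7 + 1 + 1 + 1 = 52

52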